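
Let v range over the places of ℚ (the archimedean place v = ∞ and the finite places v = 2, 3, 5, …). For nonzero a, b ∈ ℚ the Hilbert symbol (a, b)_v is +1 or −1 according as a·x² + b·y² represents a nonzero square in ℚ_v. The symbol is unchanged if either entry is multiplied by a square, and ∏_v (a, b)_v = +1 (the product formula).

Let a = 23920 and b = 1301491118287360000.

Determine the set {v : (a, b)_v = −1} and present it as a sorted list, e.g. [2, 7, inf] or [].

(a, b) ≡ (1495, 33649) mod (ℚ^×)²; places V = {2, 5, 7, 11, 13, 19, 23, ∞}.
(a,b)_2: α=4, β=12; u≡7, v≡1 (mod 8); ε(u)ε(v)=1·0, αω(v)=4·0, βω(u)=12·0; sum ≡ 0  ⇒  +1.
(a,b)_∞: sgn(1495)=+, sgn(33649)=+, so +1.
(a,b)_19: α=0, u≡18; β=1, v≡11 (mod 19); (18|19)=-1, (11|19)=+1; sign (−1)^0·-1^1·+1^0 = -1.
(a,b)_11: α=0, u≡6; β=1, v≡4 (mod 11); (6|11)=-1, (4|11)=+1; sign (−1)^0·-1^1·+1^0 = -1.
(a,b)_13: α=1, u≡7; β=4, v≡6 (mod 13); (7|13)=-1, (6|13)=-1; sign (−1)^0·-1^4·-1^1 = -1.
(a,b)_23: α=1, u≡5; β=3, v≡15 (mod 23); (5|23)=-1, (15|23)=-1; sign (−1)^1·-1^3·-1^1 = -1.
(a,b)_5: α=1, u≡4; β=4, v≡1 (mod 5); (4|5)=+1, (1|5)=+1; sign (−1)^0·+1^4·+1^1 = +1.
(a,b)_7: α=0, u≡1; β=1, v≡5 (mod 7); (1|7)=+1, (5|7)=-1; sign (−1)^0·+1^1·-1^0 = +1.
(1495, 33649 / ℚ) ramifies at {11, 13, 19, 23}: a division algebra.

[11, 13, 19, 23]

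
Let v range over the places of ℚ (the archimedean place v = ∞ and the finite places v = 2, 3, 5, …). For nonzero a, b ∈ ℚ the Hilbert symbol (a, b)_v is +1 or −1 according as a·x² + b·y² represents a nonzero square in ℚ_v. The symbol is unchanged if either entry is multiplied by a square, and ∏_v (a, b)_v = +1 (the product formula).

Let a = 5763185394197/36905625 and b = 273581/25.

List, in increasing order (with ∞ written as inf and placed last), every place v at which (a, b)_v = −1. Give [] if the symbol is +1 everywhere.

(a, b) ≡ (77, 2261) mod (ℚ^×)²; places V = {2, 3, 5, 7, 11, 17, 19, ∞}.
(a,b)_19: α=2, u≡11; β=1, v≡9 (mod 19); (11|19)=+1, (9|19)=+1; sign (−1)^0·+1^1·+1^2 = +1.
(a,b)_2: α=0, β=0; u≡5, v≡5 (mod 8); ε(u)ε(v)=0·0, αω(v)=0·1, βω(u)=0·1; sum ≡ 0  ⇒  +1.
(a,b)_3: α=-10, u≡2; β=0, v≡2 (mod 3); (2|3)=-1, (2|3)=-1; sign (−1)^0·-1^0·-1^-10 = +1.
(a,b)_11: α=5, u≡6; β=2, v≡2 (mod 11); (6|11)=-1, (2|11)=-1; sign (−1)^0·-1^2·-1^5 = -1.
(a,b)_17: α=2, u≡9; β=1, v≡12 (mod 17); (9|17)=+1, (12|17)=-1; sign (−1)^0·+1^1·-1^2 = +1.
(a,b)_5: α=-4, u≡3; β=-2, v≡1 (mod 5); (3|5)=-1, (1|5)=+1; sign (−1)^0·-1^-2·+1^-4 = +1.
(a,b)_∞: sgn(77)=+, sgn(2261)=+, so +1.
(a,b)_7: α=3, u≡2; β=1, v≡4 (mod 7); (2|7)=+1, (4|7)=+1; sign (−1)^1·+1^1·+1^3 = -1.
(77, 2261 / ℚ) ramifies at {7, 11}: a division algebra.

[7, 11]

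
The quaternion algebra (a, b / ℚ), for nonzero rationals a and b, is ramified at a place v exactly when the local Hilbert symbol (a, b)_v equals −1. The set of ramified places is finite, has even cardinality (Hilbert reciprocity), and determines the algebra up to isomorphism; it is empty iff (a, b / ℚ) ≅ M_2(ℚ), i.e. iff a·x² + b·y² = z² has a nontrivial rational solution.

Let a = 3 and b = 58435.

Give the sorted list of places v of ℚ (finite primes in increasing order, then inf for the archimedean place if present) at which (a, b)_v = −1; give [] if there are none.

Mod squares: a ≡ 3, b ≡ 58435. Check v ∈ {∞, 2, 3, 5, 13, 29, 31}.
v=5: a=5^0·(≡3), b=5^1·(≡2) mod 5; (3|5)=-1, (2|5)=-1; (−1)^{0·1·2}·(-1)^1·(-1)^0 = -1.
v=∞: 3 > 0 and 58435 > 0  ⇒  (a,b)_∞ = +1.
v=13: a=13^0·(≡3), b=13^1·(≡10) mod 13; (3|13)=+1, (10|13)=+1; (−1)^{0·1·6}·(+1)^1·(+1)^0 = +1.
v=3: a=3^1·(≡1), b=3^0·(≡1) mod 3; (1|3)=+1, (1|3)=+1; (−1)^{1·0·1}·(+1)^0·(+1)^1 = +1.
v=2: v_2(a)=0, v_2(b)=0; units ≡ 3, 3 (mod 8); ε·ε+αω+βω = 1·1+0·1+0·1 ≡ 1  ⇒  (a,b)_2 = -1.
v=31: a=31^0·(≡3), b=31^1·(≡25) mod 31; (3|31)=-1, (25|31)=+1; (−1)^{0·1·15}·(-1)^1·(+1)^0 = -1.
v=29: a=29^0·(≡3), b=29^1·(≡14) mod 29; (3|29)=-1, (14|29)=-1; (−1)^{0·1·14}·(-1)^1·(-1)^0 = -1.
|Ram(3, 58435)| = 4, even; anisotropic at {2, 5, 29, 31}.

[2, 5, 29, 31]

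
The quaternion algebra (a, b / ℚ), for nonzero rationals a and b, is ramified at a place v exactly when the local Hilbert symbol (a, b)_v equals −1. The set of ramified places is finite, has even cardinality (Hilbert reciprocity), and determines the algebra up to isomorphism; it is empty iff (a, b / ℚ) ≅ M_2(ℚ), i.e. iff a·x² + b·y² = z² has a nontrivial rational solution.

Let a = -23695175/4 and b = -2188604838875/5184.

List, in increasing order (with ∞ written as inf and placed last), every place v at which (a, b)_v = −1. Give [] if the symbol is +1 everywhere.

[5, inf]

(a, b) ≡ (-23, -43355) mod (ℚ^×)²; places V = {2, 3, 5, 7, 13, 23, 29, ∞}.
(a,b)_2: α=-2, β=-6; u≡1, v≡5 (mod 8); ε(u)ε(v)=0·0, αω(v)=-2·1, βω(u)=-6·0; sum ≡ 0  ⇒  +1.
(a,b)_29: α=2, u≡25; β=3, v≡1 (mod 29); (25|29)=+1, (1|29)=+1; sign (−1)^0·+1^3·+1^2 = +1.
(a,b)_3: α=0, u≡1; β=-4, v≡1 (mod 3); (1|3)=+1, (1|3)=+1; sign (−1)^0·+1^-4·+1^0 = +1.
(a,b)_7: α=2, u≡5; β=4, v≡3 (mod 7); (5|7)=-1, (3|7)=-1; sign (−1)^0·-1^4·-1^2 = +1.
(a,b)_13: α=0, u≡4; β=1, v≡6 (mod 13); (4|13)=+1, (6|13)=-1; sign (−1)^0·+1^1·-1^0 = +1.
(a,b)_5: α=2, u≡2; β=3, v≡1 (mod 5); (2|5)=-1, (1|5)=+1; sign (−1)^0·-1^3·+1^2 = -1.
(a,b)_23: α=1, u≡15; β=1, v≡3 (mod 23); (15|23)=-1, (3|23)=+1; sign (−1)^1·-1^1·+1^1 = +1.
(a,b)_∞: sgn(-23)=−, sgn(-43355)=−, so -1.
Ram(-23, -43355) = {5, ∞}; no ℚ_5-point on the conic.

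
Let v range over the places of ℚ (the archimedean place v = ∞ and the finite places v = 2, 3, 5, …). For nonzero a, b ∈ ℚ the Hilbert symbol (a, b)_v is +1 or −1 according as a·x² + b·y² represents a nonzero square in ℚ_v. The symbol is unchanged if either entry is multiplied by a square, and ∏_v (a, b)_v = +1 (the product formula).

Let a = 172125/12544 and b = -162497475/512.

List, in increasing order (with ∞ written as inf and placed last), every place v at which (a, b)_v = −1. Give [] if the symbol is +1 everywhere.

Mod squares: a ≡ 85, b ≡ -102. Check v ∈ {∞, 2, 3, 5, 7, 17}.
v=7: a=7^-2·(≡4), b=7^2·(≡3) mod 7; (4|7)=+1, (3|7)=-1; (−1)^{-2·2·3}·(+1)^2·(-1)^-2 = +1.
v=2: v_2(a)=-8, v_2(b)=-9; units ≡ 5, 5 (mod 8); ε·ε+αω+βω = 0·0+-8·1+-9·1 ≡ 1  ⇒  (a,b)_2 = -1.
v=∞: 85 > 0 and -102 < 0  ⇒  (a,b)_∞ = +1.
v=3: a=3^4·(≡1), b=3^3·(≡2) mod 3; (1|3)=+1, (2|3)=-1; (−1)^{4·3·1}·(+1)^3·(-1)^4 = +1.
v=17: a=17^1·(≡12), b=17^3·(≡12) mod 17; (12|17)=-1, (12|17)=-1; (−1)^{1·3·8}·(-1)^3·(-1)^1 = +1.
v=5: a=5^3·(≡3), b=5^2·(≡3) mod 5; (3|5)=-1, (3|5)=-1; (−1)^{3·2·2}·(-1)^2·(-1)^3 = -1.
(85, -102 / ℚ) ramifies at {2, 5}: a division algebra.

[2, 5]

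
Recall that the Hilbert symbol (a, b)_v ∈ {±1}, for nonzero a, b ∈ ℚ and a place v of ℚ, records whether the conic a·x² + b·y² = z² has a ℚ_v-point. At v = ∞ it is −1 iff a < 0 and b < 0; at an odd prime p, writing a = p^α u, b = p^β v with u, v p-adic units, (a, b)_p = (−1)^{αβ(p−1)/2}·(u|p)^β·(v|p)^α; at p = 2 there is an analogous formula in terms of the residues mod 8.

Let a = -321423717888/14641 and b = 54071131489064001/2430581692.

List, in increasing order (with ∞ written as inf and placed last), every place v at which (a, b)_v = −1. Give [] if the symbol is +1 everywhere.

Mod squares: a ≡ -598, b ≡ 7. Check v ∈ {∞, 2, 3, 7, 11, 13, 17, 23}.
v=∞: -598 < 0 and 7 > 0  ⇒  (a,b)_∞ = +1.
v=3: a=3^4·(≡2), b=3^4·(≡1) mod 3; (2|3)=-1, (1|3)=+1; (−1)^{4·4·1}·(-1)^4·(+1)^4 = +1.
v=13: a=13^1·(≡11), b=13^4·(≡7) mod 13; (11|13)=-1, (7|13)=-1; (−1)^{1·4·6}·(-1)^4·(-1)^1 = -1.
v=2: v_2(a)=9, v_2(b)=-2; units ≡ 5, 7 (mod 8); ε·ε+αω+βω = 0·1+9·0+-2·1 ≡ 0  ⇒  (a,b)_2 = +1.
v=23: a=23^3·(≡14), b=23^4·(≡22) mod 23; (14|23)=-1, (22|23)=-1; (−1)^{3·4·11}·(-1)^4·(-1)^3 = -1.
v=17: a=17^0·(≡5), b=17^4·(≡14) mod 17; (5|17)=-1, (14|17)=-1; (−1)^{0·4·8}·(-1)^4·(-1)^0 = +1.
v=7: a=7^2·(≡1), b=7^-3·(≡1) mod 7; (1|7)=+1, (1|7)=+1; (−1)^{2·-3·3}·(+1)^-3·(+1)^2 = +1.
v=11: a=11^-4·(≡2), b=11^-6·(≡6) mod 11; (2|11)=-1, (6|11)=-1; (−1)^{-4·-6·5}·(-1)^-6·(-1)^-4 = +1.
|Ram(-598, 7)| = 2, even; anisotropic at {13, 23}.

[13, 23]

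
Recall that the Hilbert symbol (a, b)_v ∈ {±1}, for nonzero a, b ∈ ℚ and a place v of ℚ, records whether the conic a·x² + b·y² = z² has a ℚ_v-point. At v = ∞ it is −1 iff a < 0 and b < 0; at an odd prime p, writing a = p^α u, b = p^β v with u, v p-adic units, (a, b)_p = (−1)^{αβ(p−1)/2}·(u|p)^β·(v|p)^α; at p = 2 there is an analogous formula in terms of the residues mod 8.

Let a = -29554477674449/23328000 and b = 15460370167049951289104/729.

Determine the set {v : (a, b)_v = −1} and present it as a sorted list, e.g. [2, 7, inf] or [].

[7, 37]

(a, b) ≡ (-1008805, 201761) mod (ℚ^×)²; places V = {2, 3, 5, 7, 13, 19, 37, 41, ∞}.
(a,b)_13: α=2, u≡2; β=0, v≡10 (mod 13); (2|13)=-1, (10|13)=+1; sign (−1)^0·-1^0·+1^2 = +1.
(a,b)_3: α=-6, u≡2; β=-6, v≡2 (mod 3); (2|3)=-1, (2|3)=-1; sign (−1)^0·-1^-6·-1^-6 = +1.
(a,b)_∞: sgn(-1008805)=−, sgn(201761)=+, so +1.
(a,b)_19: α=3, u≡18; β=3, v≡17 (mod 19); (18|19)=-1, (17|19)=+1; sign (−1)^1·-1^3·+1^3 = +1.
(a,b)_2: α=-8, β=4; u≡3, v≡1 (mod 8); ε(u)ε(v)=1·0, αω(v)=-8·0, βω(u)=4·1; sum ≡ 0  ⇒  +1.
(a,b)_37: α=1, u≡4; β=3, v≡22 (mod 37); (4|37)=+1, (22|37)=-1; sign (−1)^0·+1^3·-1^1 = -1.
(a,b)_5: α=-3, u≡4; β=0, v≡1 (mod 5); (4|5)=+1, (1|5)=+1; sign (−1)^0·+1^0·+1^-3 = +1.
(a,b)_7: α=5, u≡4; β=9, v≡2 (mod 7); (4|7)=+1, (2|7)=+1; sign (−1)^1·+1^9·+1^5 = -1.
(a,b)_41: α=1, u≡4; β=3, v≡10 (mod 41); (4|41)=+1, (10|41)=+1; sign (−1)^0·+1^3·+1^1 = +1.
Ram(-1008805, 201761) = {7, 37}; no ℚ_7-point on the conic.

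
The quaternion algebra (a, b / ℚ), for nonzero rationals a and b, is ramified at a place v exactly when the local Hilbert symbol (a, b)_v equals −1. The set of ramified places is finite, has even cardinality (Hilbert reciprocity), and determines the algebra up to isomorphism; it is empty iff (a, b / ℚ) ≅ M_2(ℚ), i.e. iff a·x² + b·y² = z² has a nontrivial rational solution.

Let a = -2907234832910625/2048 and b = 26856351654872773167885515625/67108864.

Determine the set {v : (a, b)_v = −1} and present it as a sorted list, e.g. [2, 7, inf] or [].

[3, 17]

Mod squares: a ≡ -34, b ≡ 9177. Check v ∈ {∞, 2, 3, 5, 7, 17, 19, 23}.
v=23: a=23^2·(≡16), b=23^3·(≡16) mod 23; (16|23)=+1, (16|23)=+1; (−1)^{2·3·11}·(+1)^3·(+1)^2 = +1.
v=2: v_2(a)=-11, v_2(b)=-26; units ≡ 7, 1 (mod 8); ε·ε+αω+βω = 1·0+-11·0+-26·0 ≡ 0  ⇒  (a,b)_2 = +1.
v=3: a=3^4·(≡2), b=3^13·(≡2) mod 3; (2|3)=-1, (2|3)=-1; (−1)^{4·13·1}·(-1)^13·(-1)^4 = -1.
v=17: a=17^1·(≡9), b=17^2·(≡6) mod 17; (9|17)=+1, (6|17)=-1; (−1)^{1·2·8}·(+1)^2·(-1)^1 = -1.
v=5: a=5^4·(≡1), b=5^6·(≡2) mod 5; (1|5)=+1, (2|5)=-1; (−1)^{4·6·2}·(+1)^6·(-1)^4 = +1.
v=19: a=19^4·(≡6), b=19^7·(≡3) mod 19; (6|19)=+1, (3|19)=-1; (−1)^{4·7·9}·(+1)^7·(-1)^4 = +1.
v=∞: -34 < 0 and 9177 > 0  ⇒  (a,b)_∞ = +1.
v=7: a=7^2·(≡1), b=7^3·(≡4) mod 7; (1|7)=+1, (4|7)=+1; (−1)^{2·3·3}·(+1)^3·(+1)^2 = +1.
Ram(-34, 9177) = {3, 17}; no ℚ_3-point on the conic.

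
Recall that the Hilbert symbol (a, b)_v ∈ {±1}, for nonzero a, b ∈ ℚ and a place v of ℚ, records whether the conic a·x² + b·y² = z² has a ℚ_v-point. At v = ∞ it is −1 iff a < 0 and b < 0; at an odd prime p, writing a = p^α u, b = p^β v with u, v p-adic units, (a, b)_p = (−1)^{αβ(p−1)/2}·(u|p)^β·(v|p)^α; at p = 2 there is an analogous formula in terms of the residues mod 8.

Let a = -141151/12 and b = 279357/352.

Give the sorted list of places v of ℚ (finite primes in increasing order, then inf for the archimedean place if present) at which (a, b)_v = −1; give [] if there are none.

Mod squares: a ≡ -1173, b ≡ 36366. Check v ∈ {∞, 2, 3, 11, 13, 17, 19, 23, 29}.
v=29: a=29^0·(≡9), b=29^1·(≡23) mod 29; (9|29)=+1, (23|29)=+1; (−1)^{0·1·14}·(+1)^1·(+1)^0 = +1.
v=2: v_2(a)=-2, v_2(b)=-5; units ≡ 3, 7 (mod 8); ε·ε+αω+βω = 1·1+-2·0+-5·1 ≡ 0  ⇒  (a,b)_2 = +1.
v=13: a=13^0·(≡10), b=13^2·(≡2) mod 13; (10|13)=+1, (2|13)=-1; (−1)^{0·2·6}·(+1)^2·(-1)^0 = +1.
v=23: a=23^1·(≡8), b=23^0·(≡13) mod 23; (8|23)=+1, (13|23)=+1; (−1)^{1·0·11}·(+1)^0·(+1)^1 = +1.
v=11: a=11^0·(≡1), b=11^-1·(≡10) mod 11; (1|11)=+1, (10|11)=-1; (−1)^{0·-1·5}·(+1)^-1·(-1)^0 = +1.
v=19: a=19^2·(≡7), b=19^1·(≡13) mod 19; (7|19)=+1, (13|19)=-1; (−1)^{2·1·9}·(+1)^1·(-1)^2 = +1.
v=∞: -1173 < 0 and 36366 > 0  ⇒  (a,b)_∞ = +1.
v=17: a=17^1·(≡15), b=17^0·(≡11) mod 17; (15|17)=+1, (11|17)=-1; (−1)^{1·0·8}·(+1)^0·(-1)^1 = -1.
v=3: a=3^-1·(≡2), b=3^1·(≡2) mod 3; (2|3)=-1, (2|3)=-1; (−1)^{-1·1·1}·(-1)^1·(-1)^-1 = -1.
|Ram(-1173, 36366)| = 2, even; anisotropic at {3, 17}.

[3, 17]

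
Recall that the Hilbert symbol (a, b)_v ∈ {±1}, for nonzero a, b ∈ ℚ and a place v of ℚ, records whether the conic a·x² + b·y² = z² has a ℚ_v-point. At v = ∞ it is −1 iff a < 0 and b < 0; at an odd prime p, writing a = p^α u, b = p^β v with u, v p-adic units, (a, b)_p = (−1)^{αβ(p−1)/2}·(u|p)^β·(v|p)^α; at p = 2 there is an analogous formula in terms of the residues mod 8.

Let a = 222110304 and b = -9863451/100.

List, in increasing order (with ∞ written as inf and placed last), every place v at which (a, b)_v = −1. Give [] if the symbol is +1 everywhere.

Mod squares: a ≡ 38454, b ≡ -121771. Check v ∈ {∞, 2, 3, 5, 13, 17, 19, 29}.
v=13: a=13^1·(≡2), b=13^1·(≡2) mod 13; (2|13)=-1, (2|13)=-1; (−1)^{1·1·6}·(-1)^1·(-1)^1 = +1.
v=29: a=29^1·(≡18), b=29^1·(≡24) mod 29; (18|29)=-1, (24|29)=+1; (−1)^{1·1·14}·(-1)^1·(+1)^1 = -1.
v=∞: 38454 > 0 and -121771 < 0  ⇒  (a,b)_∞ = +1.
v=3: a=3^1·(≡2), b=3^4·(≡2) mod 3; (2|3)=-1, (2|3)=-1; (−1)^{1·4·1}·(-1)^4·(-1)^1 = -1.
v=17: a=17^1·(≡13), b=17^1·(≡5) mod 17; (13|17)=+1, (5|17)=-1; (−1)^{1·1·8}·(+1)^1·(-1)^1 = -1.
v=2: v_2(a)=5, v_2(b)=-2; units ≡ 3, 5 (mod 8); ε·ε+αω+βω = 1·0+5·1+-2·1 ≡ 1  ⇒  (a,b)_2 = -1.
v=5: a=5^0·(≡4), b=5^-2·(≡1) mod 5; (4|5)=+1, (1|5)=+1; (−1)^{0·-2·2}·(+1)^-2·(+1)^0 = +1.
v=19: a=19^2·(≡6), b=19^1·(≡13) mod 19; (6|19)=+1, (13|19)=-1; (−1)^{2·1·9}·(+1)^1·(-1)^2 = +1.
(38454, -121771 / ℚ) ramifies at {2, 3, 17, 29}: a division algebra.

[2, 3, 17, 29]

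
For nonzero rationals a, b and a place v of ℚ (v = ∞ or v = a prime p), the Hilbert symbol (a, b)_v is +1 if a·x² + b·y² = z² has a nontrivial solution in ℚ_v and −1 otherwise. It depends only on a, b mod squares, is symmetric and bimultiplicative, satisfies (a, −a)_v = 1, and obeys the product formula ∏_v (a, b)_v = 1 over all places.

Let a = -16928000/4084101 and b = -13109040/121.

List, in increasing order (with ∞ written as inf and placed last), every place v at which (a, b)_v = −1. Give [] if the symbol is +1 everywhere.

(a, b) ≡ (-105, -35) mod (ℚ^×)²; places V = {2, 3, 5, 7, 11, 17, 23, ∞}.
(a,b)_5: α=3, u≡1; β=1, v≡2 (mod 5); (1|5)=+1, (2|5)=-1; sign (−1)^0·+1^1·-1^3 = -1.
(a,b)_2: α=8, β=4; u≡7, v≡5 (mod 8); ε(u)ε(v)=1·0, αω(v)=8·1, βω(u)=4·0; sum ≡ 0  ⇒  +1.
(a,b)_∞: sgn(-105)=−, sgn(-35)=−, so -1.
(a,b)_11: α=0, u≡1; β=-2, v≡1 (mod 11); (1|11)=+1, (1|11)=+1; sign (−1)^0·+1^-2·+1^0 = +1.
(a,b)_23: α=2, u≡11; β=0, v≡22 (mod 23); (11|23)=-1, (22|23)=-1; sign (−1)^0·-1^0·-1^2 = +1.
(a,b)_3: α=-5, u≡1; β=4, v≡1 (mod 3); (1|3)=+1, (1|3)=+1; sign (−1)^0·+1^4·+1^-5 = +1.
(a,b)_17: α=0, u≡14; β=2, v≡15 (mod 17); (14|17)=-1, (15|17)=+1; sign (−1)^0·-1^2·+1^0 = +1.
(a,b)_7: α=-5, u≡6; β=1, v≡2 (mod 7); (6|7)=-1, (2|7)=+1; sign (−1)^1·-1^1·+1^-5 = +1.
(-105, -35 / ℚ) ramifies at {5, ∞}: a division algebra.

[5, inf]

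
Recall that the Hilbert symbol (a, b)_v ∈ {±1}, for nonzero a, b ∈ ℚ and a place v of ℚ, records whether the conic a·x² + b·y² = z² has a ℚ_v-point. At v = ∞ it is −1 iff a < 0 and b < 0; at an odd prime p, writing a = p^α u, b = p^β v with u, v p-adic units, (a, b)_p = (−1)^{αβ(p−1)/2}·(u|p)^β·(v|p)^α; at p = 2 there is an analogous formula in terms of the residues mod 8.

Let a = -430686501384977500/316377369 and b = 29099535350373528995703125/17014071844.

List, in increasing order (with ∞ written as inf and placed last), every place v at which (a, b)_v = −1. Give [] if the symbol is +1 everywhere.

[13, 29, 31, 37]

Mod squares: a ≡ -31, b ≡ 13949. Check v ∈ {∞, 2, 3, 5, 7, 11, 13, 29, 31, 37}.
v=11: a=11^-4·(≡6), b=11^-6·(≡3) mod 11; (6|11)=-1, (3|11)=+1; (−1)^{-4·-6·5}·(-1)^-6·(+1)^-4 = +1.
v=3: a=3^-2·(≡2), b=3^0·(≡2) mod 3; (2|3)=-1, (2|3)=-1; (−1)^{-2·0·1}·(-1)^0·(-1)^-2 = +1.
v=37: a=37^2·(≡2), b=37^3·(≡7) mod 37; (2|37)=-1, (7|37)=+1; (−1)^{2·3·18}·(-1)^3·(+1)^2 = -1.
v=29: a=29^2·(≡3), b=29^3·(≡2) mod 29; (3|29)=-1, (2|29)=-1; (−1)^{2·3·14}·(-1)^3·(-1)^2 = -1.
v=2: v_2(a)=2, v_2(b)=-2; units ≡ 1, 5 (mod 8); ε·ε+αω+βω = 0·0+2·1+-2·0 ≡ 0  ⇒  (a,b)_2 = +1.
v=5: a=5^4·(≡4), b=5^8·(≡1) mod 5; (4|5)=+1, (1|5)=+1; (−1)^{4·8·2}·(+1)^8·(+1)^4 = +1.
v=∞: -31 < 0 and 13949 > 0  ⇒  (a,b)_∞ = +1.
v=7: a=7^-4·(≡2), b=7^-4·(≡5) mod 7; (2|7)=+1, (5|7)=-1; (−1)^{-4·-4·3}·(+1)^-4·(-1)^-4 = +1.
v=13: a=13^6·(≡11), b=13^7·(≡7) mod 13; (11|13)=-1, (7|13)=-1; (−1)^{6·7·6}·(-1)^7·(-1)^6 = -1.
v=31: a=31^1·(≡13), b=31^2·(≡13) mod 31; (13|31)=-1, (13|31)=-1; (−1)^{1·2·15}·(-1)^2·(-1)^1 = -1.
Ram(-31, 13949) = {13, 29, 31, 37}; no ℚ_13-point on the conic.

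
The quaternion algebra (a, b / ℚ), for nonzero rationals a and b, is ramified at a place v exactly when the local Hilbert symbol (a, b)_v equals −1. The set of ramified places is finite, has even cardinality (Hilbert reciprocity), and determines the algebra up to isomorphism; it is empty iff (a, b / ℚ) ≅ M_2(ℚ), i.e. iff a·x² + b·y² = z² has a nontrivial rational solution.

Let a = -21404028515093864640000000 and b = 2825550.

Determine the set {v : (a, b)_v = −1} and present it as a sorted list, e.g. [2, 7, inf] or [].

[2, 5, 11, 23]

Mod squares: a ≡ -1430715, b ≡ 12558. Check v ∈ {∞, 2, 3, 5, 7, 11, 13, 23, 29}.
v=23: a=23^3·(≡22), b=23^1·(≡7) mod 23; (22|23)=-1, (7|23)=-1; (−1)^{3·1·11}·(-1)^1·(-1)^3 = -1.
v=3: a=3^3·(≡2), b=3^3·(≡1) mod 3; (2|3)=-1, (1|3)=+1; (−1)^{3·3·1}·(-1)^3·(+1)^3 = +1.
v=13: a=13^3·(≡1), b=13^1·(≡3) mod 13; (1|13)=+1, (3|13)=+1; (−1)^{3·1·6}·(+1)^1·(+1)^3 = +1.
v=2: v_2(a)=12, v_2(b)=1; units ≡ 5, 7 (mod 8); ε·ε+αω+βω = 0·1+12·0+1·1 ≡ 1  ⇒  (a,b)_2 = -1.
v=∞: -1430715 < 0 and 12558 > 0  ⇒  (a,b)_∞ = +1.
v=7: a=7^4·(≡2), b=7^1·(≡2) mod 7; (2|7)=+1, (2|7)=+1; (−1)^{4·1·3}·(+1)^1·(+1)^4 = +1.
v=29: a=29^1·(≡7), b=29^0·(≡22) mod 29; (7|29)=+1, (22|29)=+1; (−1)^{1·0·14}·(+1)^0·(+1)^1 = +1.
v=5: a=5^7·(≡3), b=5^2·(≡2) mod 5; (3|5)=-1, (2|5)=-1; (−1)^{7·2·2}·(-1)^2·(-1)^7 = -1.
v=11: a=11^3·(≡7), b=11^0·(≡2) mod 11; (7|11)=-1, (2|11)=-1; (−1)^{3·0·5}·(-1)^0·(-1)^3 = -1.
|Ram(-1430715, 12558)| = 4, even; anisotropic at {2, 5, 11, 23}.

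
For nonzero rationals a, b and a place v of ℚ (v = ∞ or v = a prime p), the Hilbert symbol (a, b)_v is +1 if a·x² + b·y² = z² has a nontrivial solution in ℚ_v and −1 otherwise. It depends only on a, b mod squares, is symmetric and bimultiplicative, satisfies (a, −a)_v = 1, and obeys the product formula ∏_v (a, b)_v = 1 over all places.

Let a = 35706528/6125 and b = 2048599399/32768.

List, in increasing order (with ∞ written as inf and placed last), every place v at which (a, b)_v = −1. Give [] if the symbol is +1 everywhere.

[3, 5, 7, 11, 17, 19]

(a, b) ≡ (4290, 49742) mod (ℚ^×)²; places V = {2, 3, 5, 7, 11, 13, 17, 19, 41, ∞}.
(a,b)_11: α=1, u≡4; β=1, v≡5 (mod 11); (4|11)=+1, (5|11)=+1; sign (−1)^1·+1^1·+1^1 = -1.
(a,b)_19: α=0, u≡8; β=1, v≡12 (mod 19); (8|19)=-1, (12|19)=-1; sign (−1)^0·-1^1·-1^0 = -1.
(a,b)_∞: sgn(4290)=+, sgn(49742)=+, so +1.
(a,b)_41: α=0, u≡28; β=2, v≡4 (mod 41); (28|41)=-1, (4|41)=+1; sign (−1)^0·-1^2·+1^0 = +1.
(a,b)_7: α=-2, u≡3; β=3, v≡4 (mod 7); (3|7)=-1, (4|7)=+1; sign (−1)^0·-1^3·+1^-2 = -1.
(a,b)_13: α=1, u≡8; β=0, v≡10 (mod 13); (8|13)=-1, (10|13)=+1; sign (−1)^0·-1^0·+1^1 = +1.
(a,b)_3: α=3, u≡2; β=0, v≡2 (mod 3); (2|3)=-1, (2|3)=-1; sign (−1)^0·-1^0·-1^3 = -1.
(a,b)_5: α=-3, u≡2; β=0, v≡3 (mod 5); (2|5)=-1, (3|5)=-1; sign (−1)^0·-1^0·-1^-3 = -1.
(a,b)_2: α=5, β=-15; u≡1, v≡7 (mod 8); ε(u)ε(v)=0·1, αω(v)=5·0, βω(u)=-15·0; sum ≡ 0  ⇒  +1.
(a,b)_17: α=2, u≡6; β=1, v≡8 (mod 17); (6|17)=-1, (8|17)=+1; sign (−1)^0·-1^1·+1^2 = -1.
|Ram(4290, 49742)| = 6, even; anisotropic at {3, 5, 7, 11, 17, 19}.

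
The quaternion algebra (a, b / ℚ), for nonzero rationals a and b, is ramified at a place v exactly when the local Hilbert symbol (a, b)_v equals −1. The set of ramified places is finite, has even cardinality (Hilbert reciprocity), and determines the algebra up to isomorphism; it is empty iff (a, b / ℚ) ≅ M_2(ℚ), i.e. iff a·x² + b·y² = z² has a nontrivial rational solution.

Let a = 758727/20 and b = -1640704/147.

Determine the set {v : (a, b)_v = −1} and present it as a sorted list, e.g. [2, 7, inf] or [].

[3, 5]

Mod squares: a ≡ 46835, b ≡ -19227. Check v ∈ {∞, 2, 3, 5, 7, 13, 17, 19, 29}.
v=19: a=19^1·(≡14), b=19^0·(≡7) mod 19; (14|19)=-1, (7|19)=+1; (−1)^{1·0·9}·(-1)^0·(+1)^1 = +1.
v=7: a=7^0·(≡3), b=7^-2·(≡4) mod 7; (3|7)=-1, (4|7)=+1; (−1)^{0·-2·3}·(-1)^-2·(+1)^0 = +1.
v=3: a=3^4·(≡2), b=3^-1·(≡2) mod 3; (2|3)=-1, (2|3)=-1; (−1)^{4·-1·1}·(-1)^-1·(-1)^4 = -1.
v=17: a=17^1·(≡2), b=17^1·(≡9) mod 17; (2|17)=+1, (9|17)=+1; (−1)^{1·1·8}·(+1)^1·(+1)^1 = +1.
v=2: v_2(a)=-2, v_2(b)=8; units ≡ 3, 5 (mod 8); ε·ε+αω+βω = 1·0+-2·1+8·1 ≡ 0  ⇒  (a,b)_2 = +1.
v=5: a=5^-1·(≡3), b=5^0·(≡3) mod 5; (3|5)=-1, (3|5)=-1; (−1)^{-1·0·2}·(-1)^0·(-1)^-1 = -1.
v=13: a=13^0·(≡3), b=13^1·(≡12) mod 13; (3|13)=+1, (12|13)=+1; (−1)^{0·1·6}·(+1)^1·(+1)^0 = +1.
v=∞: 46835 > 0 and -19227 < 0  ⇒  (a,b)_∞ = +1.
v=29: a=29^1·(≡22), b=29^1·(≡16) mod 29; (22|29)=+1, (16|29)=+1; (−1)^{1·1·14}·(+1)^1·(+1)^1 = +1.
Ram(46835, -19227) = {3, 5}; no ℚ_3-point on the conic.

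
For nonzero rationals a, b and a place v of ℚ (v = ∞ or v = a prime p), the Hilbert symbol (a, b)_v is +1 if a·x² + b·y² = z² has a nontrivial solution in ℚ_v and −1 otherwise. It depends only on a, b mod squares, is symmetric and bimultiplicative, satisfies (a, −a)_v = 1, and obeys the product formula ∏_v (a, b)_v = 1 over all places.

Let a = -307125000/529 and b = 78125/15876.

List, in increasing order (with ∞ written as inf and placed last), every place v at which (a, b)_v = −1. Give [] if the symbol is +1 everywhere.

[2, 3, 7, 13]

Mod squares: a ≡ -546, b ≡ 5. Check v ∈ {∞, 2, 3, 5, 7, 13, 23}.
v=23: a=23^-2·(≡3), b=23^0·(≡22) mod 23; (3|23)=+1, (22|23)=-1; (−1)^{-2·0·11}·(+1)^0·(-1)^-2 = +1.
v=∞: -546 < 0 and 5 > 0  ⇒  (a,b)_∞ = +1.
v=3: a=3^3·(≡1), b=3^-4·(≡2) mod 3; (1|3)=+1, (2|3)=-1; (−1)^{3·-4·1}·(+1)^-4·(-1)^3 = -1.
v=2: v_2(a)=3, v_2(b)=-2; units ≡ 7, 5 (mod 8); ε·ε+αω+βω = 1·0+3·1+-2·0 ≡ 1  ⇒  (a,b)_2 = -1.
v=5: a=5^6·(≡1), b=5^7·(≡1) mod 5; (1|5)=+1, (1|5)=+1; (−1)^{6·7·2}·(+1)^7·(+1)^6 = +1.
v=7: a=7^1·(≡5), b=7^-2·(≡6) mod 7; (5|7)=-1, (6|7)=-1; (−1)^{1·-2·3}·(-1)^-2·(-1)^1 = -1.
v=13: a=13^1·(≡12), b=13^0·(≡7) mod 13; (12|13)=+1, (7|13)=-1; (−1)^{1·0·6}·(+1)^0·(-1)^1 = -1.
(-546, 5 / ℚ) ramifies at {2, 3, 7, 13}: a division algebra.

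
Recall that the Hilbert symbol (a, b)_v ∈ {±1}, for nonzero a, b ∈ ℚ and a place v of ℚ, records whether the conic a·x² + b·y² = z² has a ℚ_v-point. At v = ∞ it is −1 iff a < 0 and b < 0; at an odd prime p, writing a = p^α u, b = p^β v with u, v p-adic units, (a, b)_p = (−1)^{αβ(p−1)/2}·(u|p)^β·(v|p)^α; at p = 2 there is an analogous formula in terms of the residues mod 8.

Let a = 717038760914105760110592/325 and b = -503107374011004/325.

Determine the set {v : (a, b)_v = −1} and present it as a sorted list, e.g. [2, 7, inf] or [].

[2, 37]

(a, b) ≡ (54366, -848003) mod (ℚ^×)²; places V = {2, 3, 5, 7, 13, 17, 37, 41, 43, ∞}.
(a,b)_3: α=5, u≡2; β=4, v≡1 (mod 3); (2|3)=-1, (1|3)=+1; sign (−1)^0·-1^4·+1^5 = +1.
(a,b)_13: α=-1, u≡12; β=-1, v≡9 (mod 13); (12|13)=+1, (9|13)=+1; sign (−1)^0·+1^-1·+1^-1 = +1.
(a,b)_2: α=11, β=2; u≡7, v≡5 (mod 8); ε(u)ε(v)=1·0, αω(v)=11·1, βω(u)=2·0; sum ≡ 1  ⇒  -1.
(a,b)_7: α=0, u≡1; β=2, v≡5 (mod 7); (1|7)=+1, (5|7)=-1; sign (−1)^0·+1^2·-1^0 = +1.
(a,b)_41: α=5, u≡35; β=3, v≡34 (mod 41); (35|41)=-1, (34|41)=-1; sign (−1)^0·-1^3·-1^5 = +1.
(a,b)_∞: sgn(54366)=+, sgn(-848003)=−, so +1.
(a,b)_43: α=2, u≡1; β=1, v≡1 (mod 43); (1|43)=+1, (1|43)=+1; sign (−1)^0·+1^1·+1^2 = +1.
(a,b)_5: α=-2, u≡4; β=-2, v≡2 (mod 5); (4|5)=+1, (2|5)=-1; sign (−1)^0·+1^-2·-1^-2 = +1.
(a,b)_37: α=2, u≡20; β=1, v≡28 (mod 37); (20|37)=-1, (28|37)=+1; sign (−1)^0·-1^1·+1^2 = -1.
(a,b)_17: α=3, u≡2; β=2, v≡13 (mod 17); (2|17)=+1, (13|17)=+1; sign (−1)^0·+1^2·+1^3 = +1.
(54366, -848003 / ℚ) ramifies at {2, 37}: a division algebra.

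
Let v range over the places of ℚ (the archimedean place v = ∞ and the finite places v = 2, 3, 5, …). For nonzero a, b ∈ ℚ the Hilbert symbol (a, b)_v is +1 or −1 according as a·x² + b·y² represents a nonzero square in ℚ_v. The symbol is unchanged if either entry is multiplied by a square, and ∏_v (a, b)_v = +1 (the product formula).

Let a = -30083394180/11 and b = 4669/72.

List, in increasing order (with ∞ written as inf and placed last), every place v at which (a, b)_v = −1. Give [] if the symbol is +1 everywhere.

Mod squares: a ≡ -3795, b ≡ 9338. Check v ∈ {∞, 2, 3, 5, 7, 11, 23, 29}.
v=2: v_2(a)=2, v_2(b)=-3; units ≡ 5, 5 (mod 8); ε·ε+αω+βω = 0·0+2·1+-3·1 ≡ 1  ⇒  (a,b)_2 = -1.
v=∞: -3795 < 0 and 9338 > 0  ⇒  (a,b)_∞ = +1.
v=3: a=3^1·(≡1), b=3^-2·(≡2) mod 3; (1|3)=+1, (2|3)=-1; (−1)^{1·-2·1}·(+1)^-2·(-1)^1 = -1.
v=23: a=23^3·(≡11), b=23^1·(≡14) mod 23; (11|23)=-1, (14|23)=-1; (−1)^{3·1·11}·(-1)^1·(-1)^3 = -1.
v=7: a=7^2·(≡6), b=7^1·(≡1) mod 7; (6|7)=-1, (1|7)=+1; (−1)^{2·1·3}·(-1)^1·(+1)^2 = -1.
v=11: a=11^-1·(≡7), b=11^0·(≡10) mod 11; (7|11)=-1, (10|11)=-1; (−1)^{-1·0·5}·(-1)^0·(-1)^-1 = -1.
v=5: a=5^1·(≡4), b=5^0·(≡2) mod 5; (4|5)=+1, (2|5)=-1; (−1)^{1·0·2}·(+1)^0·(-1)^1 = -1.
v=29: a=29^2·(≡13), b=29^1·(≡26) mod 29; (13|29)=+1, (26|29)=-1; (−1)^{2·1·14}·(+1)^1·(-1)^2 = +1.
|Ram(-3795, 9338)| = 6, even; anisotropic at {2, 3, 5, 7, 11, 23}.

[2, 3, 5, 7, 11, 23]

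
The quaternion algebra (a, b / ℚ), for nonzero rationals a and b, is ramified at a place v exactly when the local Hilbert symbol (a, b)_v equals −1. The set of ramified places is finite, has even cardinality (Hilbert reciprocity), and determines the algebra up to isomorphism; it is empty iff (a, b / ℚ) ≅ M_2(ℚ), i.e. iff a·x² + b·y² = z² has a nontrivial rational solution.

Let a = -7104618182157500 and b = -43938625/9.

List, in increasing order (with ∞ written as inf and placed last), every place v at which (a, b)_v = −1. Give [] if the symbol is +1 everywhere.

[5, 17, 23, inf]

(a, b) ≡ (-23, -1757545) mod (ℚ^×)²; places V = {2, 3, 5, 17, 23, 29, 31, ∞}.
(a,b)_29: α=2, u≡7; β=1, v≡1 (mod 29); (7|29)=+1, (1|29)=+1; sign (−1)^0·+1^1·+1^2 = +1.
(a,b)_17: α=2, u≡3; β=1, v≡8 (mod 17); (3|17)=-1, (8|17)=+1; sign (−1)^0·-1^1·+1^2 = -1.
(a,b)_23: α=3, u≡19; β=1, v≡21 (mod 23); (19|23)=-1, (21|23)=-1; sign (−1)^1·-1^1·-1^3 = -1.
(a,b)_3: α=0, u≡1; β=-2, v≡2 (mod 3); (1|3)=+1, (2|3)=-1; sign (−1)^0·+1^-2·-1^0 = +1.
(a,b)_2: α=2, β=0; u≡1, v≡7 (mod 8); ε(u)ε(v)=0·1, αω(v)=2·0, βω(u)=0·0; sum ≡ 0  ⇒  +1.
(a,b)_∞: sgn(-23)=−, sgn(-1757545)=−, so -1.
(a,b)_5: α=4, u≡3; β=3, v≡4 (mod 5); (3|5)=-1, (4|5)=+1; sign (−1)^0·-1^3·+1^4 = -1.
(a,b)_31: α=2, u≡28; β=1, v≡18 (mod 31); (28|31)=+1, (18|31)=+1; sign (−1)^0·+1^1·+1^2 = +1.
Ram(-23, -1757545) = {5, 17, 23, ∞}; no ℚ_5-point on the conic.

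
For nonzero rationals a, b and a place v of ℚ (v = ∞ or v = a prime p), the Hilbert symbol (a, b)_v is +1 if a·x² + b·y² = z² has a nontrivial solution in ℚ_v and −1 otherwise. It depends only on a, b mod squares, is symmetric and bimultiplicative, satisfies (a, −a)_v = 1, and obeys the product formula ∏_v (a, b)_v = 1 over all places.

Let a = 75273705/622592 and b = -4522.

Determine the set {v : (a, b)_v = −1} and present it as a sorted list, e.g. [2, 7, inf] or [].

(a, b) ≡ (41990, -4522) mod (ℚ^×)²; places V = {2, 3, 5, 7, 13, 17, 19, 29, ∞}.
(a,b)_3: α=4, u≡2; β=0, v≡2 (mod 3); (2|3)=-1, (2|3)=-1; sign (−1)^0·-1^0·-1^4 = +1.
(a,b)_∞: sgn(41990)=+, sgn(-4522)=−, so +1.
(a,b)_19: α=-1, u≡11; β=1, v≡9 (mod 19); (11|19)=+1, (9|19)=+1; sign (−1)^1·+1^1·+1^-1 = -1.
(a,b)_29: α=2, u≡2; β=0, v≡2 (mod 29); (2|29)=-1, (2|29)=-1; sign (−1)^0·-1^0·-1^2 = +1.
(a,b)_7: α=0, u≡2; β=1, v≡5 (mod 7); (2|7)=+1, (5|7)=-1; sign (−1)^0·+1^1·-1^0 = +1.
(a,b)_17: α=1, u≡11; β=1, v≡6 (mod 17); (11|17)=-1, (6|17)=-1; sign (−1)^0·-1^1·-1^1 = +1.
(a,b)_2: α=-15, β=1; u≡3, v≡3 (mod 8); ε(u)ε(v)=1·1, αω(v)=-15·1, βω(u)=1·1; sum ≡ 1  ⇒  -1.
(a,b)_13: α=1, u≡8; β=0, v≡2 (mod 13); (8|13)=-1, (2|13)=-1; sign (−1)^0·-1^0·-1^1 = -1.
(a,b)_5: α=1, u≡3; β=0, v≡3 (mod 5); (3|5)=-1, (3|5)=-1; sign (−1)^0·-1^0·-1^1 = -1.
(41990, -4522 / ℚ) ramifies at {2, 5, 13, 19}: a division algebra.

[2, 5, 13, 19]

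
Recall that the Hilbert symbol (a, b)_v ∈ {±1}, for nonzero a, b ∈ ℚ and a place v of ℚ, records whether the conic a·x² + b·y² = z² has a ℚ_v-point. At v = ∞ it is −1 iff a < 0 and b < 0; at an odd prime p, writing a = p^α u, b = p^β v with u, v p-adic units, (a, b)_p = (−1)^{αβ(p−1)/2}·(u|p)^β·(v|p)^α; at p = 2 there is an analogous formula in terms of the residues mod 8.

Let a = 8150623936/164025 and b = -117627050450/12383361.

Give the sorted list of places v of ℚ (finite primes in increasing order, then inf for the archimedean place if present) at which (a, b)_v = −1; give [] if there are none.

Mod squares: a ≡ 91, b ≡ -2. Check v ∈ {∞, 2, 3, 5, 7, 13, 17, 23, 41}.
v=13: a=13^5·(≡2), b=13^4·(≡5) mod 13; (2|13)=-1, (5|13)=-1; (−1)^{5·4·6}·(-1)^4·(-1)^5 = -1.
v=2: v_2(a)=6, v_2(b)=1; units ≡ 3, 7 (mod 8); ε·ε+αω+βω = 1·1+6·0+1·1 ≡ 0  ⇒  (a,b)_2 = +1.
v=17: a=17^0·(≡11), b=17^-2·(≡8) mod 17; (11|17)=-1, (8|17)=+1; (−1)^{0·-2·8}·(-1)^-2·(+1)^0 = +1.
v=5: a=5^-2·(≡1), b=5^2·(≡2) mod 5; (1|5)=+1, (2|5)=-1; (−1)^{-2·2·2}·(+1)^2·(-1)^-2 = +1.
v=7: a=7^3·(≡6), b=7^2·(≡5) mod 7; (6|7)=-1, (5|7)=-1; (−1)^{3·2·3}·(-1)^2·(-1)^3 = -1.
v=3: a=3^-8·(≡1), b=3^-4·(≡1) mod 3; (1|3)=+1, (1|3)=+1; (−1)^{-8·-4·1}·(+1)^-4·(+1)^-8 = +1.
v=∞: 91 > 0 and -2 < 0  ⇒  (a,b)_∞ = +1.
v=23: a=23^0·(≡11), b=23^-2·(≡22) mod 23; (11|23)=-1, (22|23)=-1; (−1)^{0·-2·11}·(-1)^-2·(-1)^0 = +1.
v=41: a=41^0·(≡16), b=41^2·(≡21) mod 41; (16|41)=+1, (21|41)=+1; (−1)^{0·2·20}·(+1)^2·(+1)^0 = +1.
(91, -2 / ℚ) ramifies at {7, 13}: a division algebra.

[7, 13]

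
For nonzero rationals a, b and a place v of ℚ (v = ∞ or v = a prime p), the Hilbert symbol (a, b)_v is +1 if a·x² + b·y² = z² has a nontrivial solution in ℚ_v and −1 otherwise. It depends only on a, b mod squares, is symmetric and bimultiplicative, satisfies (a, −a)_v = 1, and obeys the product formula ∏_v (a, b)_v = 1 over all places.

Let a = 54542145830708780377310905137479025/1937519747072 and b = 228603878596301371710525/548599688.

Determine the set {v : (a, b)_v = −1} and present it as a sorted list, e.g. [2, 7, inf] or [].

[2, 17, 19, 41]

(a, b) ≡ (5066578, 609178) mod (ℚ^×)²; places V = {2, 3, 5, 7, 11, 13, 17, 19, 23, 31, 41, ∞}.
(a,b)_13: α=-6, u≡3; β=-4, v≡8 (mod 13); (3|13)=+1, (8|13)=-1; sign (−1)^0·+1^-4·-1^-6 = +1.
(a,b)_41: α=4, u≡38; β=3, v≡37 (mod 41); (38|41)=-1, (37|41)=+1; sign (−1)^0·-1^3·+1^4 = -1.
(a,b)_19: α=1, u≡5; β=1, v≡6 (mod 19); (5|19)=+1, (6|19)=+1; sign (−1)^1·+1^1·+1^1 = -1.
(a,b)_23: α=1, u≡7; β=1, v≡4 (mod 23); (7|23)=-1, (4|23)=+1; sign (−1)^1·-1^1·+1^1 = +1.
(a,b)_17: α=5, u≡5; β=3, v≡2 (mod 17); (5|17)=-1, (2|17)=+1; sign (−1)^0·-1^3·+1^5 = -1.
(a,b)_2: α=-13, β=-3; u≡1, v≡5 (mod 8); ε(u)ε(v)=0·0, αω(v)=-13·1, βω(u)=-3·0; sum ≡ 1  ⇒  -1.
(a,b)_∞: sgn(5066578)=+, sgn(609178)=+, so +1.
(a,b)_3: α=22, u≡1; β=12, v≡1 (mod 3); (1|3)=+1, (1|3)=+1; sign (−1)^0·+1^12·+1^22 = +1.
(a,b)_31: α=3, u≡21; β=2, v≡2 (mod 31); (21|31)=-1, (2|31)=+1; sign (−1)^0·-1^2·+1^3 = +1.
(a,b)_11: α=3, u≡6; β=2, v≡1 (mod 11); (6|11)=-1, (1|11)=+1; sign (−1)^0·-1^2·+1^3 = +1.
(a,b)_5: α=2, u≡3; β=2, v≡2 (mod 5); (3|5)=-1, (2|5)=-1; sign (−1)^0·-1^2·-1^2 = +1.
(a,b)_7: α=-2, u≡6; β=-4, v≡6 (mod 7); (6|7)=-1, (6|7)=-1; sign (−1)^0·-1^-4·-1^-2 = +1.
Ram(5066578, 609178) = {2, 17, 19, 41}; no ℚ_2-point on the conic.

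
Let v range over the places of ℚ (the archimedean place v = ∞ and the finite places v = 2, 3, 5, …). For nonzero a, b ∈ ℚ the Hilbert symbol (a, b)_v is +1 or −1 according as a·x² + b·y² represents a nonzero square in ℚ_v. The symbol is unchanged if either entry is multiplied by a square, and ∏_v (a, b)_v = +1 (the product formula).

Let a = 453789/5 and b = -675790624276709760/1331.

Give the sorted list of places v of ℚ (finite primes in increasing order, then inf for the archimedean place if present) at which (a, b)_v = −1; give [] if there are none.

[5, 11]

(a, b) ≡ (105, -4290) mod (ℚ^×)²; places V = {2, 3, 5, 7, 11, 13, 19, 23, ∞}.
(a,b)_3: α=3, u≡2; β=11, v≡1 (mod 3); (2|3)=-1, (1|3)=+1; sign (−1)^1·-1^11·+1^3 = +1.
(a,b)_11: α=0, u≡10; β=-3, v≡6 (mod 11); (10|11)=-1, (6|11)=-1; sign (−1)^0·-1^-3·-1^0 = -1.
(a,b)_5: α=-1, u≡4; β=1, v≡3 (mod 5); (4|5)=+1, (3|5)=-1; sign (−1)^0·+1^1·-1^-1 = -1.
(a,b)_7: α=5, u≡4; β=4, v≡2 (mod 7); (4|7)=+1, (2|7)=+1; sign (−1)^0·+1^4·+1^5 = +1.
(a,b)_19: α=0, u≡10; β=2, v≡17 (mod 19); (10|19)=-1, (17|19)=+1; sign (−1)^0·-1^2·+1^0 = +1.
(a,b)_∞: sgn(105)=+, sgn(-4290)=−, so +1.
(a,b)_13: α=0, u≡10; β=1, v≡7 (mod 13); (10|13)=+1, (7|13)=-1; sign (−1)^0·+1^1·-1^0 = +1.
(a,b)_23: α=0, u≡9; β=2, v≡11 (mod 23); (9|23)=+1, (11|23)=-1; sign (−1)^0·+1^2·-1^0 = +1.
(a,b)_2: α=0, β=7; u≡1, v≡7 (mod 8); ε(u)ε(v)=0·1, αω(v)=0·0, βω(u)=7·0; sum ≡ 0  ⇒  +1.
Ram(105, -4290) = {5, 11}; no ℚ_5-point on the conic.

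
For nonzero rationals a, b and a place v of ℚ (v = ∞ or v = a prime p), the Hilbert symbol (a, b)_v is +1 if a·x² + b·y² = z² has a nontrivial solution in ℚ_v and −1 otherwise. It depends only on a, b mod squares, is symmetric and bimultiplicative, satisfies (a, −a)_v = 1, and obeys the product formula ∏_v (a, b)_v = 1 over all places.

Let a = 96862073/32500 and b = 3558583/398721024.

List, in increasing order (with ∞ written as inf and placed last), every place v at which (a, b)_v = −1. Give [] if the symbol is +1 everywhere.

(a, b) ≡ (221, 7) mod (ℚ^×)²; places V = {2, 3, 5, 7, 11, 13, 17, 23, 31, ∞}.
(a,b)_∞: sgn(221)=+, sgn(7)=+, so +1.
(a,b)_2: α=-2, β=-18; u≡5, v≡7 (mod 8); ε(u)ε(v)=0·1, αω(v)=-2·0, βω(u)=-18·1; sum ≡ 0  ⇒  +1.
(a,b)_3: α=0, u≡2; β=-2, v≡1 (mod 3); (2|3)=-1, (1|3)=+1; sign (−1)^0·-1^-2·+1^0 = +1.
(a,b)_17: α=1, u≡9; β=0, v≡5 (mod 17); (9|17)=+1, (5|17)=-1; sign (−1)^0·+1^0·-1^1 = -1.
(a,b)_11: α=2, u≡9; β=0, v≡8 (mod 11); (9|11)=+1, (8|11)=-1; sign (−1)^0·+1^0·-1^2 = +1.
(a,b)_31: α=2, u≡1; β=2, v≡28 (mod 31); (1|31)=+1, (28|31)=+1; sign (−1)^0·+1^2·+1^2 = +1.
(a,b)_7: α=2, u≡2; β=1, v≡4 (mod 7); (2|7)=+1, (4|7)=+1; sign (−1)^0·+1^1·+1^2 = +1.
(a,b)_5: α=-4, u≡4; β=0, v≡2 (mod 5); (4|5)=+1, (2|5)=-1; sign (−1)^0·+1^0·-1^-4 = +1.
(a,b)_23: α=0, u≡11; β=2, v≡5 (mod 23); (11|23)=-1, (5|23)=-1; sign (−1)^0·-1^2·-1^0 = +1.
(a,b)_13: α=-1, u≡12; β=-2, v≡7 (mod 13); (12|13)=+1, (7|13)=-1; sign (−1)^0·+1^-2·-1^-1 = -1.
(221, 7 / ℚ) ramifies at {13, 17}: a division algebra.

[13, 17]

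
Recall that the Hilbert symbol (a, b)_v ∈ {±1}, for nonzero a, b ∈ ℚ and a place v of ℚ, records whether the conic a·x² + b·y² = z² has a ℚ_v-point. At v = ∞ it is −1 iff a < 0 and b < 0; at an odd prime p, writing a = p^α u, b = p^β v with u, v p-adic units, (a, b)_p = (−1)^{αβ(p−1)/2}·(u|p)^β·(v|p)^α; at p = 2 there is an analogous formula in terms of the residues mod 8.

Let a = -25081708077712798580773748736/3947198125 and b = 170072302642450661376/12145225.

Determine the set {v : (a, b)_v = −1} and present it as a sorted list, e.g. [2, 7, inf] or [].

Mod squares: a ≡ -3003, b ≡ 231. Check v ∈ {∞, 2, 3, 5, 7, 11, 13, 17, 23, 41}.
v=11: a=11^5·(≡8), b=11^3·(≡8) mod 11; (8|11)=-1, (8|11)=-1; (−1)^{5·3·5}·(-1)^3·(-1)^5 = -1.
v=∞: -3003 < 0 and 231 > 0  ⇒  (a,b)_∞ = +1.
v=7: a=7^1·(≡5), b=7^1·(≡6) mod 7; (5|7)=-1, (6|7)=-1; (−1)^{1·1·3}·(-1)^1·(-1)^1 = -1.
v=13: a=13^-1·(≡4), b=13^0·(≡1) mod 13; (4|13)=+1, (1|13)=+1; (−1)^{-1·0·6}·(+1)^0·(+1)^-1 = +1.
v=3: a=3^7·(≡1), b=3^5·(≡2) mod 3; (1|3)=+1, (2|3)=-1; (−1)^{7·5·1}·(+1)^5·(-1)^7 = +1.
v=23: a=23^6·(≡20), b=23^4·(≡9) mod 23; (20|23)=-1, (9|23)=+1; (−1)^{6·4·11}·(-1)^4·(+1)^6 = +1.
v=17: a=17^-2·(≡3), b=17^-2·(≡14) mod 17; (3|17)=-1, (14|17)=-1; (−1)^{-2·-2·8}·(-1)^-2·(-1)^-2 = +1.
v=2: v_2(a)=36, v_2(b)=28; units ≡ 5, 7 (mod 8); ε·ε+αω+βω = 0·1+36·0+28·1 ≡ 0  ⇒  (a,b)_2 = +1.
v=41: a=41^-2·(≡2), b=41^-2·(≡27) mod 41; (2|41)=+1, (27|41)=-1; (−1)^{-2·-2·20}·(+1)^-2·(-1)^-2 = +1.
v=5: a=5^-4·(≡2), b=5^-2·(≡4) mod 5; (2|5)=-1, (4|5)=+1; (−1)^{-4·-2·2}·(-1)^-2·(+1)^-4 = +1.
(-3003, 231 / ℚ) ramifies at {7, 11}: a division algebra.

[7, 11]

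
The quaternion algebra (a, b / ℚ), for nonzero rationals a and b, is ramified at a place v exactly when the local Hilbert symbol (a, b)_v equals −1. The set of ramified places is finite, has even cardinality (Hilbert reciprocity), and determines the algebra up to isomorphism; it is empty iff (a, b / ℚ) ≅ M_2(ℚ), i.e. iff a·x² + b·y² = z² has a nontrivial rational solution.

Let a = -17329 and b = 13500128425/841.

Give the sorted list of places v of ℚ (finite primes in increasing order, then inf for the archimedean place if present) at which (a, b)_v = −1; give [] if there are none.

[7, 19, 31, 41]

(a, b) ≡ (-17329, 11020513) mod (ℚ^×)²; places V = {2, 5, 7, 13, 19, 29, 31, 41, 43, 47, ∞}.
(a,b)_31: α=1, u≡30; β=0, v≡21 (mod 31); (30|31)=-1, (21|31)=-1; sign (−1)^0·-1^0·-1^1 = -1.
(a,b)_47: α=0, u≡14; β=1, v≡40 (mod 47); (14|47)=+1, (40|47)=-1; sign (−1)^0·+1^1·-1^0 = +1.
(a,b)_13: α=1, u≡6; β=0, v≡12 (mod 13); (6|13)=-1, (12|13)=+1; sign (−1)^0·-1^0·+1^1 = +1.
(a,b)_5: α=0, u≡1; β=2, v≡2 (mod 5); (1|5)=+1, (2|5)=-1; sign (−1)^0·+1^2·-1^0 = +1.
(a,b)_2: α=0, β=0; u≡7, v≡1 (mod 8); ε(u)ε(v)=1·0, αω(v)=0·0, βω(u)=0·0; sum ≡ 0  ⇒  +1.
(a,b)_∞: sgn(-17329)=−, sgn(11020513)=+, so +1.
(a,b)_29: α=0, u≡13; β=-2, v≡24 (mod 29); (13|29)=+1, (24|29)=+1; sign (−1)^0·+1^-2·+1^0 = +1.
(a,b)_19: α=0, u≡18; β=1, v≡10 (mod 19); (18|19)=-1, (10|19)=-1; sign (−1)^0·-1^1·-1^0 = -1.
(a,b)_7: α=0, u≡3; β=3, v≡5 (mod 7); (3|7)=-1, (5|7)=-1; sign (−1)^0·-1^3·-1^0 = -1.
(a,b)_41: α=0, u≡14; β=1, v≡30 (mod 41); (14|41)=-1, (30|41)=-1; sign (−1)^0·-1^1·-1^0 = -1.
(a,b)_43: α=1, u≡27; β=1, v≡15 (mod 43); (27|43)=-1, (15|43)=+1; sign (−1)^1·-1^1·+1^1 = +1.
(-17329, 11020513 / ℚ) ramifies at {7, 19, 31, 41}: a division algebra.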